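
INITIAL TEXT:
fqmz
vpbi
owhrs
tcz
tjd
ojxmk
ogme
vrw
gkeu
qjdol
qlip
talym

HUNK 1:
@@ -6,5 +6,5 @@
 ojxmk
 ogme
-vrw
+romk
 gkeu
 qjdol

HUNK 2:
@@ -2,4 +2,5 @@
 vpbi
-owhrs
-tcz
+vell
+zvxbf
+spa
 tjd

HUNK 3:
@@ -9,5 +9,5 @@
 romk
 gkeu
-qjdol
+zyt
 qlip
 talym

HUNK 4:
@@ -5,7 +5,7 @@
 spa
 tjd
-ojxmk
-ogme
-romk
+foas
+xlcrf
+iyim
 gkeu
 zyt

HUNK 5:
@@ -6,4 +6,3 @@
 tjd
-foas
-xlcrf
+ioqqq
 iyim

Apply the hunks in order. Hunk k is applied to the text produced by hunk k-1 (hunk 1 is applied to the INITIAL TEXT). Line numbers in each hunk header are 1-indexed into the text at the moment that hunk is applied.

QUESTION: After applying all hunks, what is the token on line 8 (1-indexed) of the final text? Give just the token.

Answer: iyim

Derivation:
Hunk 1: at line 6 remove [vrw] add [romk] -> 12 lines: fqmz vpbi owhrs tcz tjd ojxmk ogme romk gkeu qjdol qlip talym
Hunk 2: at line 2 remove [owhrs,tcz] add [vell,zvxbf,spa] -> 13 lines: fqmz vpbi vell zvxbf spa tjd ojxmk ogme romk gkeu qjdol qlip talym
Hunk 3: at line 9 remove [qjdol] add [zyt] -> 13 lines: fqmz vpbi vell zvxbf spa tjd ojxmk ogme romk gkeu zyt qlip talym
Hunk 4: at line 5 remove [ojxmk,ogme,romk] add [foas,xlcrf,iyim] -> 13 lines: fqmz vpbi vell zvxbf spa tjd foas xlcrf iyim gkeu zyt qlip talym
Hunk 5: at line 6 remove [foas,xlcrf] add [ioqqq] -> 12 lines: fqmz vpbi vell zvxbf spa tjd ioqqq iyim gkeu zyt qlip talym
Final line 8: iyim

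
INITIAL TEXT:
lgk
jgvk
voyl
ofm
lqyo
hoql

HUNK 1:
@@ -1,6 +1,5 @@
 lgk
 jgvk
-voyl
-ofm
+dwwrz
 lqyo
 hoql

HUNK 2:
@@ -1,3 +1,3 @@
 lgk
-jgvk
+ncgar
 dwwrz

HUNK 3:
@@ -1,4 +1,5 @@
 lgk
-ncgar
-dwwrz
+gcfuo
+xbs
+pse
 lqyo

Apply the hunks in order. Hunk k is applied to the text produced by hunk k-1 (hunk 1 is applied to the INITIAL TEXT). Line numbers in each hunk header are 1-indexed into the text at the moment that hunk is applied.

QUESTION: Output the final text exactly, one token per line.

Answer: lgk
gcfuo
xbs
pse
lqyo
hoql

Derivation:
Hunk 1: at line 1 remove [voyl,ofm] add [dwwrz] -> 5 lines: lgk jgvk dwwrz lqyo hoql
Hunk 2: at line 1 remove [jgvk] add [ncgar] -> 5 lines: lgk ncgar dwwrz lqyo hoql
Hunk 3: at line 1 remove [ncgar,dwwrz] add [gcfuo,xbs,pse] -> 6 lines: lgk gcfuo xbs pse lqyo hoql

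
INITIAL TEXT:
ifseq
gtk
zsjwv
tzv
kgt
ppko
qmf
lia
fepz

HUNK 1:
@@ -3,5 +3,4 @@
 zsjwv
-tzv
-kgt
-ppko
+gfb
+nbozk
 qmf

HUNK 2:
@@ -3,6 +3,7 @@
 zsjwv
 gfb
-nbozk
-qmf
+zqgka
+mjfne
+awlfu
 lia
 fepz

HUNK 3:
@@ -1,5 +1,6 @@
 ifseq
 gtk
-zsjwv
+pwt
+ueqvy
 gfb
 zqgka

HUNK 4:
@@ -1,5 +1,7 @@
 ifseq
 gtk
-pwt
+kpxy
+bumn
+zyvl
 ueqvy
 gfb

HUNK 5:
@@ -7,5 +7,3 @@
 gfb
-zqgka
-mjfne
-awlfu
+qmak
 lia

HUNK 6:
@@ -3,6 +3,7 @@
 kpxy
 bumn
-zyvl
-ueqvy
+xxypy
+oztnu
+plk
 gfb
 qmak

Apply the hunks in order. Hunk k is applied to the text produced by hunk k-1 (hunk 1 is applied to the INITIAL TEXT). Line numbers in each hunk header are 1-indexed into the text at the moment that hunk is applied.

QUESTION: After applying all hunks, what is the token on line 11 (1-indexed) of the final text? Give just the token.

Answer: fepz

Derivation:
Hunk 1: at line 3 remove [tzv,kgt,ppko] add [gfb,nbozk] -> 8 lines: ifseq gtk zsjwv gfb nbozk qmf lia fepz
Hunk 2: at line 3 remove [nbozk,qmf] add [zqgka,mjfne,awlfu] -> 9 lines: ifseq gtk zsjwv gfb zqgka mjfne awlfu lia fepz
Hunk 3: at line 1 remove [zsjwv] add [pwt,ueqvy] -> 10 lines: ifseq gtk pwt ueqvy gfb zqgka mjfne awlfu lia fepz
Hunk 4: at line 1 remove [pwt] add [kpxy,bumn,zyvl] -> 12 lines: ifseq gtk kpxy bumn zyvl ueqvy gfb zqgka mjfne awlfu lia fepz
Hunk 5: at line 7 remove [zqgka,mjfne,awlfu] add [qmak] -> 10 lines: ifseq gtk kpxy bumn zyvl ueqvy gfb qmak lia fepz
Hunk 6: at line 3 remove [zyvl,ueqvy] add [xxypy,oztnu,plk] -> 11 lines: ifseq gtk kpxy bumn xxypy oztnu plk gfb qmak lia fepz
Final line 11: fepz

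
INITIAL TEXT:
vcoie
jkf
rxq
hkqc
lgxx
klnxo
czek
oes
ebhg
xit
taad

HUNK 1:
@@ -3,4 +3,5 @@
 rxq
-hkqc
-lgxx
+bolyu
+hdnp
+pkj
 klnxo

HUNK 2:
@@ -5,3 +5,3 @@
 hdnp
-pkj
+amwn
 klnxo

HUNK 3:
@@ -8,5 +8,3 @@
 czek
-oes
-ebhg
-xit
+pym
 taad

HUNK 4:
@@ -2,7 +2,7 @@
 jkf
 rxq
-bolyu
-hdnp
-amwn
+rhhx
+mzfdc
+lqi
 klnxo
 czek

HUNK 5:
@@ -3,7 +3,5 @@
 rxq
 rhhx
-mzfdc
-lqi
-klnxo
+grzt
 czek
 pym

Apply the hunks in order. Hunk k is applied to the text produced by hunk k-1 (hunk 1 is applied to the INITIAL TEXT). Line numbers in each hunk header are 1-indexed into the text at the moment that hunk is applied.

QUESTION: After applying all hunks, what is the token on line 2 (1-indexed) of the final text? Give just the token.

Answer: jkf

Derivation:
Hunk 1: at line 3 remove [hkqc,lgxx] add [bolyu,hdnp,pkj] -> 12 lines: vcoie jkf rxq bolyu hdnp pkj klnxo czek oes ebhg xit taad
Hunk 2: at line 5 remove [pkj] add [amwn] -> 12 lines: vcoie jkf rxq bolyu hdnp amwn klnxo czek oes ebhg xit taad
Hunk 3: at line 8 remove [oes,ebhg,xit] add [pym] -> 10 lines: vcoie jkf rxq bolyu hdnp amwn klnxo czek pym taad
Hunk 4: at line 2 remove [bolyu,hdnp,amwn] add [rhhx,mzfdc,lqi] -> 10 lines: vcoie jkf rxq rhhx mzfdc lqi klnxo czek pym taad
Hunk 5: at line 3 remove [mzfdc,lqi,klnxo] add [grzt] -> 8 lines: vcoie jkf rxq rhhx grzt czek pym taad
Final line 2: jkf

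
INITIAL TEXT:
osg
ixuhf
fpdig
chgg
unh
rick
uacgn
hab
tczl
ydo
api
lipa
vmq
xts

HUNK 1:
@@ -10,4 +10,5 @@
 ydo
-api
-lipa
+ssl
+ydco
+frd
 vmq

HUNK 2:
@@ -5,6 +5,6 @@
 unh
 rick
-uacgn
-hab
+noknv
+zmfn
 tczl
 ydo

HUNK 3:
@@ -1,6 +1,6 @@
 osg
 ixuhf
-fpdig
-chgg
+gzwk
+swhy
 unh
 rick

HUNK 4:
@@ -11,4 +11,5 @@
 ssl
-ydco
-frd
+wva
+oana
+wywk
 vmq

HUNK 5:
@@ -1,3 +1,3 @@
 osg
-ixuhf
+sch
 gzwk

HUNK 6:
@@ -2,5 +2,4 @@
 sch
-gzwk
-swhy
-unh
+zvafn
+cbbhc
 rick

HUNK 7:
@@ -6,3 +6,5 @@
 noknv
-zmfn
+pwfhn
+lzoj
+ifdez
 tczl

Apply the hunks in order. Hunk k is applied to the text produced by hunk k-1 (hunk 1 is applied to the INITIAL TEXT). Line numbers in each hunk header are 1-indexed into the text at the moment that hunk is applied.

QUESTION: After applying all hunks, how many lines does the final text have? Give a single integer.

Answer: 17

Derivation:
Hunk 1: at line 10 remove [api,lipa] add [ssl,ydco,frd] -> 15 lines: osg ixuhf fpdig chgg unh rick uacgn hab tczl ydo ssl ydco frd vmq xts
Hunk 2: at line 5 remove [uacgn,hab] add [noknv,zmfn] -> 15 lines: osg ixuhf fpdig chgg unh rick noknv zmfn tczl ydo ssl ydco frd vmq xts
Hunk 3: at line 1 remove [fpdig,chgg] add [gzwk,swhy] -> 15 lines: osg ixuhf gzwk swhy unh rick noknv zmfn tczl ydo ssl ydco frd vmq xts
Hunk 4: at line 11 remove [ydco,frd] add [wva,oana,wywk] -> 16 lines: osg ixuhf gzwk swhy unh rick noknv zmfn tczl ydo ssl wva oana wywk vmq xts
Hunk 5: at line 1 remove [ixuhf] add [sch] -> 16 lines: osg sch gzwk swhy unh rick noknv zmfn tczl ydo ssl wva oana wywk vmq xts
Hunk 6: at line 2 remove [gzwk,swhy,unh] add [zvafn,cbbhc] -> 15 lines: osg sch zvafn cbbhc rick noknv zmfn tczl ydo ssl wva oana wywk vmq xts
Hunk 7: at line 6 remove [zmfn] add [pwfhn,lzoj,ifdez] -> 17 lines: osg sch zvafn cbbhc rick noknv pwfhn lzoj ifdez tczl ydo ssl wva oana wywk vmq xts
Final line count: 17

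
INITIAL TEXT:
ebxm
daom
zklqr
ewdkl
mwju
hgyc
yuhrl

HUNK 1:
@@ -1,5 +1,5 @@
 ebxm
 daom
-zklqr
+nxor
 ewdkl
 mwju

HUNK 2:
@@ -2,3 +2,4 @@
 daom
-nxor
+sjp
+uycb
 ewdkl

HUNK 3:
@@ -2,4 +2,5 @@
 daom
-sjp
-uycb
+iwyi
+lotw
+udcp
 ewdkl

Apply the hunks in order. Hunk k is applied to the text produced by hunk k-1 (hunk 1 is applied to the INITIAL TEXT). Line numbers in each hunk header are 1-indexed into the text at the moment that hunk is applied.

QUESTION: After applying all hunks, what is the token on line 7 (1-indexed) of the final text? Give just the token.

Hunk 1: at line 1 remove [zklqr] add [nxor] -> 7 lines: ebxm daom nxor ewdkl mwju hgyc yuhrl
Hunk 2: at line 2 remove [nxor] add [sjp,uycb] -> 8 lines: ebxm daom sjp uycb ewdkl mwju hgyc yuhrl
Hunk 3: at line 2 remove [sjp,uycb] add [iwyi,lotw,udcp] -> 9 lines: ebxm daom iwyi lotw udcp ewdkl mwju hgyc yuhrl
Final line 7: mwju

Answer: mwju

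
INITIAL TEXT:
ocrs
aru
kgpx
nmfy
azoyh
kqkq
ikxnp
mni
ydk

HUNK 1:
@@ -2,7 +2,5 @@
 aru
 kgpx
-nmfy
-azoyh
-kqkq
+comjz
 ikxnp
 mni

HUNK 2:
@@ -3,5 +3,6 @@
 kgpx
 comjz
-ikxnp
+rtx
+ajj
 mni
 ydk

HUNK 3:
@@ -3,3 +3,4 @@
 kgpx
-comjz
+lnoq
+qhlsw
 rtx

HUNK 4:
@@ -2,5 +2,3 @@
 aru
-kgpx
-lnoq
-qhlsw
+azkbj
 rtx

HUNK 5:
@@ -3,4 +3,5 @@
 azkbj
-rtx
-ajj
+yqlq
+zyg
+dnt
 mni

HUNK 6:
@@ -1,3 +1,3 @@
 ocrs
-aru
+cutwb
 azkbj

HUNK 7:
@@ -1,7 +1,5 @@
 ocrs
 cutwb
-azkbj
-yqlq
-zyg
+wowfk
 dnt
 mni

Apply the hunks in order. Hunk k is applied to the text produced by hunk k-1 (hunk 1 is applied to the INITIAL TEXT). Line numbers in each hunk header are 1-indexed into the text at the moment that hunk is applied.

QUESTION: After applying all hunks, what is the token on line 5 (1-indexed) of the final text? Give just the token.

Hunk 1: at line 2 remove [nmfy,azoyh,kqkq] add [comjz] -> 7 lines: ocrs aru kgpx comjz ikxnp mni ydk
Hunk 2: at line 3 remove [ikxnp] add [rtx,ajj] -> 8 lines: ocrs aru kgpx comjz rtx ajj mni ydk
Hunk 3: at line 3 remove [comjz] add [lnoq,qhlsw] -> 9 lines: ocrs aru kgpx lnoq qhlsw rtx ajj mni ydk
Hunk 4: at line 2 remove [kgpx,lnoq,qhlsw] add [azkbj] -> 7 lines: ocrs aru azkbj rtx ajj mni ydk
Hunk 5: at line 3 remove [rtx,ajj] add [yqlq,zyg,dnt] -> 8 lines: ocrs aru azkbj yqlq zyg dnt mni ydk
Hunk 6: at line 1 remove [aru] add [cutwb] -> 8 lines: ocrs cutwb azkbj yqlq zyg dnt mni ydk
Hunk 7: at line 1 remove [azkbj,yqlq,zyg] add [wowfk] -> 6 lines: ocrs cutwb wowfk dnt mni ydk
Final line 5: mni

Answer: mni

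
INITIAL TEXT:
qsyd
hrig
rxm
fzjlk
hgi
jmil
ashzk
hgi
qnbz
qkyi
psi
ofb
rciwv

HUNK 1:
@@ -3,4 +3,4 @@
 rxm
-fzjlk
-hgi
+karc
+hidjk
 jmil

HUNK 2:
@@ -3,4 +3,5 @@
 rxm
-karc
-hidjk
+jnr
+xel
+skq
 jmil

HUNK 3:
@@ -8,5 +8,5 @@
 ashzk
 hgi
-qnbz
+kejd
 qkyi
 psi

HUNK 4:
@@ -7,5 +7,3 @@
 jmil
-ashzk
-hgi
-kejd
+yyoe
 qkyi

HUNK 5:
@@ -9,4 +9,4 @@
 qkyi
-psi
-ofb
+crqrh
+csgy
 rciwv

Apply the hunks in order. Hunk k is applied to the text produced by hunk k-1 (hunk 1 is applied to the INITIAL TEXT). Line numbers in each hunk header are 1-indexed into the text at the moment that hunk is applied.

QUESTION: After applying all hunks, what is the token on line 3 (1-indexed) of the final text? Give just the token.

Hunk 1: at line 3 remove [fzjlk,hgi] add [karc,hidjk] -> 13 lines: qsyd hrig rxm karc hidjk jmil ashzk hgi qnbz qkyi psi ofb rciwv
Hunk 2: at line 3 remove [karc,hidjk] add [jnr,xel,skq] -> 14 lines: qsyd hrig rxm jnr xel skq jmil ashzk hgi qnbz qkyi psi ofb rciwv
Hunk 3: at line 8 remove [qnbz] add [kejd] -> 14 lines: qsyd hrig rxm jnr xel skq jmil ashzk hgi kejd qkyi psi ofb rciwv
Hunk 4: at line 7 remove [ashzk,hgi,kejd] add [yyoe] -> 12 lines: qsyd hrig rxm jnr xel skq jmil yyoe qkyi psi ofb rciwv
Hunk 5: at line 9 remove [psi,ofb] add [crqrh,csgy] -> 12 lines: qsyd hrig rxm jnr xel skq jmil yyoe qkyi crqrh csgy rciwv
Final line 3: rxm

Answer: rxm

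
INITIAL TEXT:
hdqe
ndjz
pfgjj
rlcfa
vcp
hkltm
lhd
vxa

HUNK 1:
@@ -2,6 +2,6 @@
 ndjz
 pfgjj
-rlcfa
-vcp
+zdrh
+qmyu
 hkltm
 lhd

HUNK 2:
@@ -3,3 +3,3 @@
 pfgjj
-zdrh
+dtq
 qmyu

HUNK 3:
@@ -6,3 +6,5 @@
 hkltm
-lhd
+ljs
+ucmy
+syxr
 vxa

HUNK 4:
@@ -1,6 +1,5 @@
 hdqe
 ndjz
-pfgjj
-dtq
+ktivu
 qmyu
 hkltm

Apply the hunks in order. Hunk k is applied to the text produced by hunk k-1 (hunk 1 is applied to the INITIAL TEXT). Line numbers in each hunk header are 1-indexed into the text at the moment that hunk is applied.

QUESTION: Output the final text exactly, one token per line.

Answer: hdqe
ndjz
ktivu
qmyu
hkltm
ljs
ucmy
syxr
vxa

Derivation:
Hunk 1: at line 2 remove [rlcfa,vcp] add [zdrh,qmyu] -> 8 lines: hdqe ndjz pfgjj zdrh qmyu hkltm lhd vxa
Hunk 2: at line 3 remove [zdrh] add [dtq] -> 8 lines: hdqe ndjz pfgjj dtq qmyu hkltm lhd vxa
Hunk 3: at line 6 remove [lhd] add [ljs,ucmy,syxr] -> 10 lines: hdqe ndjz pfgjj dtq qmyu hkltm ljs ucmy syxr vxa
Hunk 4: at line 1 remove [pfgjj,dtq] add [ktivu] -> 9 lines: hdqe ndjz ktivu qmyu hkltm ljs ucmy syxr vxa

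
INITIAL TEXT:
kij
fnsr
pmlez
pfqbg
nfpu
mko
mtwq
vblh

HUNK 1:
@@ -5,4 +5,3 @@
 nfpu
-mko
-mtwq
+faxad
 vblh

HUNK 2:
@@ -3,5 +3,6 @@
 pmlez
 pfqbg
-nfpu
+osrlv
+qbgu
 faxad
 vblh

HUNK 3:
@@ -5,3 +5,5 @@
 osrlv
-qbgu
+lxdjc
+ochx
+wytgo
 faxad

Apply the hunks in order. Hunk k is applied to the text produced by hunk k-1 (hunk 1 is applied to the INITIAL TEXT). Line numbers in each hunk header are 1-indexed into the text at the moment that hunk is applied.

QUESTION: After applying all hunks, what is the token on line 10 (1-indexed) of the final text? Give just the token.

Answer: vblh

Derivation:
Hunk 1: at line 5 remove [mko,mtwq] add [faxad] -> 7 lines: kij fnsr pmlez pfqbg nfpu faxad vblh
Hunk 2: at line 3 remove [nfpu] add [osrlv,qbgu] -> 8 lines: kij fnsr pmlez pfqbg osrlv qbgu faxad vblh
Hunk 3: at line 5 remove [qbgu] add [lxdjc,ochx,wytgo] -> 10 lines: kij fnsr pmlez pfqbg osrlv lxdjc ochx wytgo faxad vblh
Final line 10: vblh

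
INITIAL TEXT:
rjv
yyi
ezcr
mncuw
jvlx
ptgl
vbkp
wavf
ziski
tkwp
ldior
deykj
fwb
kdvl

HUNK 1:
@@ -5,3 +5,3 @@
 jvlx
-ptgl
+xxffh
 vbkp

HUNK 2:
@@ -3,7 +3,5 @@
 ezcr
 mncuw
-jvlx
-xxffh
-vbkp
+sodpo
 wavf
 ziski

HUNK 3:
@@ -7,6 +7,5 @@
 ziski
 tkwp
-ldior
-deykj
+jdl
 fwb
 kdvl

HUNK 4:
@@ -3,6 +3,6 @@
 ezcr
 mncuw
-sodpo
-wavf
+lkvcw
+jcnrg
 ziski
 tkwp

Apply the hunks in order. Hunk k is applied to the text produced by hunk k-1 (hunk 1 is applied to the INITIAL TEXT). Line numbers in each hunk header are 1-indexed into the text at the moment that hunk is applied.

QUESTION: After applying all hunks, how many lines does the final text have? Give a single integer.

Answer: 11

Derivation:
Hunk 1: at line 5 remove [ptgl] add [xxffh] -> 14 lines: rjv yyi ezcr mncuw jvlx xxffh vbkp wavf ziski tkwp ldior deykj fwb kdvl
Hunk 2: at line 3 remove [jvlx,xxffh,vbkp] add [sodpo] -> 12 lines: rjv yyi ezcr mncuw sodpo wavf ziski tkwp ldior deykj fwb kdvl
Hunk 3: at line 7 remove [ldior,deykj] add [jdl] -> 11 lines: rjv yyi ezcr mncuw sodpo wavf ziski tkwp jdl fwb kdvl
Hunk 4: at line 3 remove [sodpo,wavf] add [lkvcw,jcnrg] -> 11 lines: rjv yyi ezcr mncuw lkvcw jcnrg ziski tkwp jdl fwb kdvl
Final line count: 11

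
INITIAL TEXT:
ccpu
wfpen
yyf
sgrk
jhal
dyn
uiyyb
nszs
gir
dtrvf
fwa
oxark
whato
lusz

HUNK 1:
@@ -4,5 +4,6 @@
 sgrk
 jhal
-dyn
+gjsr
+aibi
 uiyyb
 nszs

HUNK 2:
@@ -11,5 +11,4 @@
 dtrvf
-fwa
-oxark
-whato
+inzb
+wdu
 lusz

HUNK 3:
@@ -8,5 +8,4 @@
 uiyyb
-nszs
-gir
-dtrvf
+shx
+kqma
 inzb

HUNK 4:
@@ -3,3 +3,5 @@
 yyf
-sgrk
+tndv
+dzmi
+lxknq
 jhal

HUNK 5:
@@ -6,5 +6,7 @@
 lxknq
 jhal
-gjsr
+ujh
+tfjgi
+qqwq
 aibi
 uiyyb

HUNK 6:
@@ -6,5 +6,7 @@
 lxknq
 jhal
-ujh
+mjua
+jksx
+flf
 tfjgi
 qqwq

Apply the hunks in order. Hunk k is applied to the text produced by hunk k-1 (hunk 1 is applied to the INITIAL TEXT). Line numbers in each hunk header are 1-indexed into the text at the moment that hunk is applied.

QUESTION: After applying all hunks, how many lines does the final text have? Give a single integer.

Answer: 19

Derivation:
Hunk 1: at line 4 remove [dyn] add [gjsr,aibi] -> 15 lines: ccpu wfpen yyf sgrk jhal gjsr aibi uiyyb nszs gir dtrvf fwa oxark whato lusz
Hunk 2: at line 11 remove [fwa,oxark,whato] add [inzb,wdu] -> 14 lines: ccpu wfpen yyf sgrk jhal gjsr aibi uiyyb nszs gir dtrvf inzb wdu lusz
Hunk 3: at line 8 remove [nszs,gir,dtrvf] add [shx,kqma] -> 13 lines: ccpu wfpen yyf sgrk jhal gjsr aibi uiyyb shx kqma inzb wdu lusz
Hunk 4: at line 3 remove [sgrk] add [tndv,dzmi,lxknq] -> 15 lines: ccpu wfpen yyf tndv dzmi lxknq jhal gjsr aibi uiyyb shx kqma inzb wdu lusz
Hunk 5: at line 6 remove [gjsr] add [ujh,tfjgi,qqwq] -> 17 lines: ccpu wfpen yyf tndv dzmi lxknq jhal ujh tfjgi qqwq aibi uiyyb shx kqma inzb wdu lusz
Hunk 6: at line 6 remove [ujh] add [mjua,jksx,flf] -> 19 lines: ccpu wfpen yyf tndv dzmi lxknq jhal mjua jksx flf tfjgi qqwq aibi uiyyb shx kqma inzb wdu lusz
Final line count: 19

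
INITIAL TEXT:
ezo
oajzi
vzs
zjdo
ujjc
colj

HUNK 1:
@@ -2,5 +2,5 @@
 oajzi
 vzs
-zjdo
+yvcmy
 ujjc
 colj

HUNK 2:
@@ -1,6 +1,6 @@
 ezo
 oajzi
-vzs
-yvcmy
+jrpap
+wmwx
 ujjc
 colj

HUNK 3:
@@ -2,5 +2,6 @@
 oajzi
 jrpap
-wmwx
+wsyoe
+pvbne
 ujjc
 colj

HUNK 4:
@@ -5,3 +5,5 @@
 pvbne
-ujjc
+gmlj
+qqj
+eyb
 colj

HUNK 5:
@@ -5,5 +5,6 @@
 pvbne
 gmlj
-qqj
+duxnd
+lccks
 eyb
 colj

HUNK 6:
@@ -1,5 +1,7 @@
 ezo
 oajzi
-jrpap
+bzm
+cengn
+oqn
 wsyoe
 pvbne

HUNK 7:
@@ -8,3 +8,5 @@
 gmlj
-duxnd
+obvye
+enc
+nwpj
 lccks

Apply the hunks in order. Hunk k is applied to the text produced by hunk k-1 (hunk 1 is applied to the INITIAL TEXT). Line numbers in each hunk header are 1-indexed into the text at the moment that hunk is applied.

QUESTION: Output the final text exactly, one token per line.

Hunk 1: at line 2 remove [zjdo] add [yvcmy] -> 6 lines: ezo oajzi vzs yvcmy ujjc colj
Hunk 2: at line 1 remove [vzs,yvcmy] add [jrpap,wmwx] -> 6 lines: ezo oajzi jrpap wmwx ujjc colj
Hunk 3: at line 2 remove [wmwx] add [wsyoe,pvbne] -> 7 lines: ezo oajzi jrpap wsyoe pvbne ujjc colj
Hunk 4: at line 5 remove [ujjc] add [gmlj,qqj,eyb] -> 9 lines: ezo oajzi jrpap wsyoe pvbne gmlj qqj eyb colj
Hunk 5: at line 5 remove [qqj] add [duxnd,lccks] -> 10 lines: ezo oajzi jrpap wsyoe pvbne gmlj duxnd lccks eyb colj
Hunk 6: at line 1 remove [jrpap] add [bzm,cengn,oqn] -> 12 lines: ezo oajzi bzm cengn oqn wsyoe pvbne gmlj duxnd lccks eyb colj
Hunk 7: at line 8 remove [duxnd] add [obvye,enc,nwpj] -> 14 lines: ezo oajzi bzm cengn oqn wsyoe pvbne gmlj obvye enc nwpj lccks eyb colj

Answer: ezo
oajzi
bzm
cengn
oqn
wsyoe
pvbne
gmlj
obvye
enc
nwpj
lccks
eyb
colj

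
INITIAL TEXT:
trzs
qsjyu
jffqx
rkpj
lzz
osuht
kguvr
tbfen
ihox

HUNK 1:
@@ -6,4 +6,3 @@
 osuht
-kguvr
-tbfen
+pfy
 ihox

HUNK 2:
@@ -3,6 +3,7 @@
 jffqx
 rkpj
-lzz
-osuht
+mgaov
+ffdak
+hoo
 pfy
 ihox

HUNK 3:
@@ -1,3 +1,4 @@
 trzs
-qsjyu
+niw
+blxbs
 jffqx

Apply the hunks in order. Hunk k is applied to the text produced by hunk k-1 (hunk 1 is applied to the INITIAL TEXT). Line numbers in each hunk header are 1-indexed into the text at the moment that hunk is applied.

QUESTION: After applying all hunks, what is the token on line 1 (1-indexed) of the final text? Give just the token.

Hunk 1: at line 6 remove [kguvr,tbfen] add [pfy] -> 8 lines: trzs qsjyu jffqx rkpj lzz osuht pfy ihox
Hunk 2: at line 3 remove [lzz,osuht] add [mgaov,ffdak,hoo] -> 9 lines: trzs qsjyu jffqx rkpj mgaov ffdak hoo pfy ihox
Hunk 3: at line 1 remove [qsjyu] add [niw,blxbs] -> 10 lines: trzs niw blxbs jffqx rkpj mgaov ffdak hoo pfy ihox
Final line 1: trzs

Answer: trzs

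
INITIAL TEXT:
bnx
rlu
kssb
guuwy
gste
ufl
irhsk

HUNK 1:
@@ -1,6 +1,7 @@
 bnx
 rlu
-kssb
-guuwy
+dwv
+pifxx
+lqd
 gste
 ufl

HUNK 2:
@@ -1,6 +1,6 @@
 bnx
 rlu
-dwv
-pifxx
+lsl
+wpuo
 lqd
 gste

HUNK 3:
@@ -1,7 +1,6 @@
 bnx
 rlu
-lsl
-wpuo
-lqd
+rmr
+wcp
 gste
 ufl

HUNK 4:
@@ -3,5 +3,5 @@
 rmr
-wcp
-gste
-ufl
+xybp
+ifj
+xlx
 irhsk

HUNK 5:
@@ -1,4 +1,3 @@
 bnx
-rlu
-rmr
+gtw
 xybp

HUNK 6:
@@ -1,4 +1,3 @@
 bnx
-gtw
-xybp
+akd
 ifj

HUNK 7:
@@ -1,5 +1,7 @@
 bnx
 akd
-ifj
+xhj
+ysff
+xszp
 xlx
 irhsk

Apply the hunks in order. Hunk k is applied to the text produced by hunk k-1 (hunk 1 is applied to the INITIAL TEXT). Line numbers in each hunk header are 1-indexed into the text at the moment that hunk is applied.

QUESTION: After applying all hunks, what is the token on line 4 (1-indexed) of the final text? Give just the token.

Answer: ysff

Derivation:
Hunk 1: at line 1 remove [kssb,guuwy] add [dwv,pifxx,lqd] -> 8 lines: bnx rlu dwv pifxx lqd gste ufl irhsk
Hunk 2: at line 1 remove [dwv,pifxx] add [lsl,wpuo] -> 8 lines: bnx rlu lsl wpuo lqd gste ufl irhsk
Hunk 3: at line 1 remove [lsl,wpuo,lqd] add [rmr,wcp] -> 7 lines: bnx rlu rmr wcp gste ufl irhsk
Hunk 4: at line 3 remove [wcp,gste,ufl] add [xybp,ifj,xlx] -> 7 lines: bnx rlu rmr xybp ifj xlx irhsk
Hunk 5: at line 1 remove [rlu,rmr] add [gtw] -> 6 lines: bnx gtw xybp ifj xlx irhsk
Hunk 6: at line 1 remove [gtw,xybp] add [akd] -> 5 lines: bnx akd ifj xlx irhsk
Hunk 7: at line 1 remove [ifj] add [xhj,ysff,xszp] -> 7 lines: bnx akd xhj ysff xszp xlx irhsk
Final line 4: ysff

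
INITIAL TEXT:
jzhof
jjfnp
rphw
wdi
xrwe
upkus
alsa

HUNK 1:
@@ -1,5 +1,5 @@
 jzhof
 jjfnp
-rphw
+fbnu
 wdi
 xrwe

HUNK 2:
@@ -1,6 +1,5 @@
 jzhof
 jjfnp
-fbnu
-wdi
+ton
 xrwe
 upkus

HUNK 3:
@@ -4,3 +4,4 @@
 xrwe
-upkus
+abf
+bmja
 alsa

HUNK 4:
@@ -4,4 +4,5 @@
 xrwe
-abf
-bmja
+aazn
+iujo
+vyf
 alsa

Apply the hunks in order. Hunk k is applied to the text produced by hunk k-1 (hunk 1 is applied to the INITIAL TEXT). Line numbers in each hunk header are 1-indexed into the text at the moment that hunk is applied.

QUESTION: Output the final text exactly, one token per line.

Hunk 1: at line 1 remove [rphw] add [fbnu] -> 7 lines: jzhof jjfnp fbnu wdi xrwe upkus alsa
Hunk 2: at line 1 remove [fbnu,wdi] add [ton] -> 6 lines: jzhof jjfnp ton xrwe upkus alsa
Hunk 3: at line 4 remove [upkus] add [abf,bmja] -> 7 lines: jzhof jjfnp ton xrwe abf bmja alsa
Hunk 4: at line 4 remove [abf,bmja] add [aazn,iujo,vyf] -> 8 lines: jzhof jjfnp ton xrwe aazn iujo vyf alsa

Answer: jzhof
jjfnp
ton
xrwe
aazn
iujo
vyf
alsa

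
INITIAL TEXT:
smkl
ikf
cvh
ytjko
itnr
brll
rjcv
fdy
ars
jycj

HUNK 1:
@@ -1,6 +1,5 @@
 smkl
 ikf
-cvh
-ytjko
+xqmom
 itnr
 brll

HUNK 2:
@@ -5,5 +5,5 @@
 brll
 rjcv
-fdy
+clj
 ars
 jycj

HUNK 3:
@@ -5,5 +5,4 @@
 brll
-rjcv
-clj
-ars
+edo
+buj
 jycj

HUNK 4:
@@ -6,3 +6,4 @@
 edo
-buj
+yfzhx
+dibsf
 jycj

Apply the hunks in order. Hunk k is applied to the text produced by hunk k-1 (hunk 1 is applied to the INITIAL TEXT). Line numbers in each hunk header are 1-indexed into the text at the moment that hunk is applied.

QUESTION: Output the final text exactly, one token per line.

Answer: smkl
ikf
xqmom
itnr
brll
edo
yfzhx
dibsf
jycj

Derivation:
Hunk 1: at line 1 remove [cvh,ytjko] add [xqmom] -> 9 lines: smkl ikf xqmom itnr brll rjcv fdy ars jycj
Hunk 2: at line 5 remove [fdy] add [clj] -> 9 lines: smkl ikf xqmom itnr brll rjcv clj ars jycj
Hunk 3: at line 5 remove [rjcv,clj,ars] add [edo,buj] -> 8 lines: smkl ikf xqmom itnr brll edo buj jycj
Hunk 4: at line 6 remove [buj] add [yfzhx,dibsf] -> 9 lines: smkl ikf xqmom itnr brll edo yfzhx dibsf jycj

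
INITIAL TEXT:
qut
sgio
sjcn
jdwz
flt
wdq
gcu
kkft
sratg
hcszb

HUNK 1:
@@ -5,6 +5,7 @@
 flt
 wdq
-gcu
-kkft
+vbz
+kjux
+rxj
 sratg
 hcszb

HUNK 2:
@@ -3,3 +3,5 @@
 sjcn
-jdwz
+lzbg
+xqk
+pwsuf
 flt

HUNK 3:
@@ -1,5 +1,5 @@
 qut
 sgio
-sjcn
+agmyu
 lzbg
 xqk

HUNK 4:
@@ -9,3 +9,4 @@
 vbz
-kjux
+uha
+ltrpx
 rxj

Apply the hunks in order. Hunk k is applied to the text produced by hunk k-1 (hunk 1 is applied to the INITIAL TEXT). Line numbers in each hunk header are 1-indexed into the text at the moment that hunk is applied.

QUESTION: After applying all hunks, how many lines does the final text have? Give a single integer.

Answer: 14

Derivation:
Hunk 1: at line 5 remove [gcu,kkft] add [vbz,kjux,rxj] -> 11 lines: qut sgio sjcn jdwz flt wdq vbz kjux rxj sratg hcszb
Hunk 2: at line 3 remove [jdwz] add [lzbg,xqk,pwsuf] -> 13 lines: qut sgio sjcn lzbg xqk pwsuf flt wdq vbz kjux rxj sratg hcszb
Hunk 3: at line 1 remove [sjcn] add [agmyu] -> 13 lines: qut sgio agmyu lzbg xqk pwsuf flt wdq vbz kjux rxj sratg hcszb
Hunk 4: at line 9 remove [kjux] add [uha,ltrpx] -> 14 lines: qut sgio agmyu lzbg xqk pwsuf flt wdq vbz uha ltrpx rxj sratg hcszb
Final line count: 14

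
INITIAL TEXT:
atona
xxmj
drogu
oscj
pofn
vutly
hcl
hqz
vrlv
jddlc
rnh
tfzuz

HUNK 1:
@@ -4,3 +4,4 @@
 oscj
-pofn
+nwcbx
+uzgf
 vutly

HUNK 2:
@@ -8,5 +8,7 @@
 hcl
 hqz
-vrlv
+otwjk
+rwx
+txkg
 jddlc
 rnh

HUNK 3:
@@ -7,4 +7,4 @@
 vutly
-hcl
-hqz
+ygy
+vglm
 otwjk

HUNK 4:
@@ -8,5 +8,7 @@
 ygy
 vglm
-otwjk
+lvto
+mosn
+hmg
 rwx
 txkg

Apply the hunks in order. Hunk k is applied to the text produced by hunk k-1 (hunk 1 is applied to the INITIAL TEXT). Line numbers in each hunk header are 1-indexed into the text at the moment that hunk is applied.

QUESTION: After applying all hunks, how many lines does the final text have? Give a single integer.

Answer: 17

Derivation:
Hunk 1: at line 4 remove [pofn] add [nwcbx,uzgf] -> 13 lines: atona xxmj drogu oscj nwcbx uzgf vutly hcl hqz vrlv jddlc rnh tfzuz
Hunk 2: at line 8 remove [vrlv] add [otwjk,rwx,txkg] -> 15 lines: atona xxmj drogu oscj nwcbx uzgf vutly hcl hqz otwjk rwx txkg jddlc rnh tfzuz
Hunk 3: at line 7 remove [hcl,hqz] add [ygy,vglm] -> 15 lines: atona xxmj drogu oscj nwcbx uzgf vutly ygy vglm otwjk rwx txkg jddlc rnh tfzuz
Hunk 4: at line 8 remove [otwjk] add [lvto,mosn,hmg] -> 17 lines: atona xxmj drogu oscj nwcbx uzgf vutly ygy vglm lvto mosn hmg rwx txkg jddlc rnh tfzuz
Final line count: 17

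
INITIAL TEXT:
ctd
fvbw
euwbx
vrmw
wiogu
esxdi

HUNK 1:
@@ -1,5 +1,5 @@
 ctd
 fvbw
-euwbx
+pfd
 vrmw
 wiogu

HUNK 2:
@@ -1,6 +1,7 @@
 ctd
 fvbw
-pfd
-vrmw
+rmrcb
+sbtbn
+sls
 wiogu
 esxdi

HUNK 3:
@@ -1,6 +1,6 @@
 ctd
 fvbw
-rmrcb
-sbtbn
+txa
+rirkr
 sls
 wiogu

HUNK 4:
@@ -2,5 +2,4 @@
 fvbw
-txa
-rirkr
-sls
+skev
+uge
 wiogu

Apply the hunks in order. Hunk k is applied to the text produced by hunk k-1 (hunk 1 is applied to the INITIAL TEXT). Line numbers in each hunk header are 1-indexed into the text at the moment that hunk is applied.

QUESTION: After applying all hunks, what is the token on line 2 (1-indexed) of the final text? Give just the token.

Answer: fvbw

Derivation:
Hunk 1: at line 1 remove [euwbx] add [pfd] -> 6 lines: ctd fvbw pfd vrmw wiogu esxdi
Hunk 2: at line 1 remove [pfd,vrmw] add [rmrcb,sbtbn,sls] -> 7 lines: ctd fvbw rmrcb sbtbn sls wiogu esxdi
Hunk 3: at line 1 remove [rmrcb,sbtbn] add [txa,rirkr] -> 7 lines: ctd fvbw txa rirkr sls wiogu esxdi
Hunk 4: at line 2 remove [txa,rirkr,sls] add [skev,uge] -> 6 lines: ctd fvbw skev uge wiogu esxdi
Final line 2: fvbw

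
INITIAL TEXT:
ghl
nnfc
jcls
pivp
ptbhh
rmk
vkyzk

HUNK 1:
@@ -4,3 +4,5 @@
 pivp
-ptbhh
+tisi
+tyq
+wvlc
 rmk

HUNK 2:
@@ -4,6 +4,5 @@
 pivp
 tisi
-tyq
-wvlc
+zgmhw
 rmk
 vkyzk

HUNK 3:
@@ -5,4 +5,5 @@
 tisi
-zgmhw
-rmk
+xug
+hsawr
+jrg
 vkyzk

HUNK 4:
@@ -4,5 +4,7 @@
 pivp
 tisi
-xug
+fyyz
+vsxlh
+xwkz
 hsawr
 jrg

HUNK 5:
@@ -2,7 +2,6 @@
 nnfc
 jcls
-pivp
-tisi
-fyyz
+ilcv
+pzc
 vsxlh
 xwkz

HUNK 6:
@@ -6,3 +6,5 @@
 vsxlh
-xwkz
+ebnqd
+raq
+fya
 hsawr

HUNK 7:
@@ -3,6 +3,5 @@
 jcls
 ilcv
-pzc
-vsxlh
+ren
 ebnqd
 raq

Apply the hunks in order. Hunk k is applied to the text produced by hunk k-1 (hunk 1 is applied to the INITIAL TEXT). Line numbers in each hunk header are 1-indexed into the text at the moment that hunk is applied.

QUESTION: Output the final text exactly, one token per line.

Hunk 1: at line 4 remove [ptbhh] add [tisi,tyq,wvlc] -> 9 lines: ghl nnfc jcls pivp tisi tyq wvlc rmk vkyzk
Hunk 2: at line 4 remove [tyq,wvlc] add [zgmhw] -> 8 lines: ghl nnfc jcls pivp tisi zgmhw rmk vkyzk
Hunk 3: at line 5 remove [zgmhw,rmk] add [xug,hsawr,jrg] -> 9 lines: ghl nnfc jcls pivp tisi xug hsawr jrg vkyzk
Hunk 4: at line 4 remove [xug] add [fyyz,vsxlh,xwkz] -> 11 lines: ghl nnfc jcls pivp tisi fyyz vsxlh xwkz hsawr jrg vkyzk
Hunk 5: at line 2 remove [pivp,tisi,fyyz] add [ilcv,pzc] -> 10 lines: ghl nnfc jcls ilcv pzc vsxlh xwkz hsawr jrg vkyzk
Hunk 6: at line 6 remove [xwkz] add [ebnqd,raq,fya] -> 12 lines: ghl nnfc jcls ilcv pzc vsxlh ebnqd raq fya hsawr jrg vkyzk
Hunk 7: at line 3 remove [pzc,vsxlh] add [ren] -> 11 lines: ghl nnfc jcls ilcv ren ebnqd raq fya hsawr jrg vkyzk

Answer: ghl
nnfc
jcls
ilcv
ren
ebnqd
raq
fya
hsawr
jrg
vkyzk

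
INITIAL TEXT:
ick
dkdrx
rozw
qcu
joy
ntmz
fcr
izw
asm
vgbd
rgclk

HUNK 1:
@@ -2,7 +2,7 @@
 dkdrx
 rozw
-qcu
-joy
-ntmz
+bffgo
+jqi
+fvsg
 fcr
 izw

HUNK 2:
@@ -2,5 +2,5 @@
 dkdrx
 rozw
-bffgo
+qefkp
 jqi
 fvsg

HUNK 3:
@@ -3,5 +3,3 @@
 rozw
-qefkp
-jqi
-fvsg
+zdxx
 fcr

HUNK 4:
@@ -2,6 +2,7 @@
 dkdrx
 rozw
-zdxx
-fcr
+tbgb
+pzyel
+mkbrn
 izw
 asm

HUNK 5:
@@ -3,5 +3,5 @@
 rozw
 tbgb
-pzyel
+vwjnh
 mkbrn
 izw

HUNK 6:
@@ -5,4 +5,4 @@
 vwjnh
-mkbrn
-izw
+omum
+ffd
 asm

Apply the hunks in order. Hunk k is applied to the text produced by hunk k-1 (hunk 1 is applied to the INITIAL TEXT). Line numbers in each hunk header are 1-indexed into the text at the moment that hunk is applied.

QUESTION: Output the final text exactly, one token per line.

Answer: ick
dkdrx
rozw
tbgb
vwjnh
omum
ffd
asm
vgbd
rgclk

Derivation:
Hunk 1: at line 2 remove [qcu,joy,ntmz] add [bffgo,jqi,fvsg] -> 11 lines: ick dkdrx rozw bffgo jqi fvsg fcr izw asm vgbd rgclk
Hunk 2: at line 2 remove [bffgo] add [qefkp] -> 11 lines: ick dkdrx rozw qefkp jqi fvsg fcr izw asm vgbd rgclk
Hunk 3: at line 3 remove [qefkp,jqi,fvsg] add [zdxx] -> 9 lines: ick dkdrx rozw zdxx fcr izw asm vgbd rgclk
Hunk 4: at line 2 remove [zdxx,fcr] add [tbgb,pzyel,mkbrn] -> 10 lines: ick dkdrx rozw tbgb pzyel mkbrn izw asm vgbd rgclk
Hunk 5: at line 3 remove [pzyel] add [vwjnh] -> 10 lines: ick dkdrx rozw tbgb vwjnh mkbrn izw asm vgbd rgclk
Hunk 6: at line 5 remove [mkbrn,izw] add [omum,ffd] -> 10 lines: ick dkdrx rozw tbgb vwjnh omum ffd asm vgbd rgclk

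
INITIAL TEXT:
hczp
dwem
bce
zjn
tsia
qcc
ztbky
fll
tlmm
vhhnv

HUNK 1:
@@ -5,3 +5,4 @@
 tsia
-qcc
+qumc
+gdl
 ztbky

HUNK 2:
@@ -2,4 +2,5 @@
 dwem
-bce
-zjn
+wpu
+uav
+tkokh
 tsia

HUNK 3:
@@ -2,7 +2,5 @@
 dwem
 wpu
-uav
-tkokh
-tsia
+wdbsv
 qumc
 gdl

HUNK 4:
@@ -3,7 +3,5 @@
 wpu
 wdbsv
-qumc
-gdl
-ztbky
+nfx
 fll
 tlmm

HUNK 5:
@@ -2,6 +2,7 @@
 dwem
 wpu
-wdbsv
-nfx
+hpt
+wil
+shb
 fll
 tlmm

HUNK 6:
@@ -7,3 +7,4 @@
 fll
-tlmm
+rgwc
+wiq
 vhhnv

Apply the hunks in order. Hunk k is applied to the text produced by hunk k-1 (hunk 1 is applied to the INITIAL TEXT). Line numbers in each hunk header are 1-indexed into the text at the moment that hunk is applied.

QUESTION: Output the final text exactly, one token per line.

Hunk 1: at line 5 remove [qcc] add [qumc,gdl] -> 11 lines: hczp dwem bce zjn tsia qumc gdl ztbky fll tlmm vhhnv
Hunk 2: at line 2 remove [bce,zjn] add [wpu,uav,tkokh] -> 12 lines: hczp dwem wpu uav tkokh tsia qumc gdl ztbky fll tlmm vhhnv
Hunk 3: at line 2 remove [uav,tkokh,tsia] add [wdbsv] -> 10 lines: hczp dwem wpu wdbsv qumc gdl ztbky fll tlmm vhhnv
Hunk 4: at line 3 remove [qumc,gdl,ztbky] add [nfx] -> 8 lines: hczp dwem wpu wdbsv nfx fll tlmm vhhnv
Hunk 5: at line 2 remove [wdbsv,nfx] add [hpt,wil,shb] -> 9 lines: hczp dwem wpu hpt wil shb fll tlmm vhhnv
Hunk 6: at line 7 remove [tlmm] add [rgwc,wiq] -> 10 lines: hczp dwem wpu hpt wil shb fll rgwc wiq vhhnv

Answer: hczp
dwem
wpu
hpt
wil
shb
fll
rgwc
wiq
vhhnv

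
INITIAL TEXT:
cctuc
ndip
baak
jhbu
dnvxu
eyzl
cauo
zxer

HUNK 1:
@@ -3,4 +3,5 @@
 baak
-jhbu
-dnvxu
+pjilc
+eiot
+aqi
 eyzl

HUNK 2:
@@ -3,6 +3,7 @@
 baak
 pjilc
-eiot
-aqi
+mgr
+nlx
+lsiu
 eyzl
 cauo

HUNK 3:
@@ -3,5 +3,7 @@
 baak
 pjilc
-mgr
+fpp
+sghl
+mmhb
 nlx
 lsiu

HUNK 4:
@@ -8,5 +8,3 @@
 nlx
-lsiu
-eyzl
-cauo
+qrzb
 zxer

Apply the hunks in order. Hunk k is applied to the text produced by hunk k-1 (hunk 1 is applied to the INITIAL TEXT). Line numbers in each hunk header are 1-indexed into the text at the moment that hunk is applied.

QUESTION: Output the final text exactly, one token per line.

Answer: cctuc
ndip
baak
pjilc
fpp
sghl
mmhb
nlx
qrzb
zxer

Derivation:
Hunk 1: at line 3 remove [jhbu,dnvxu] add [pjilc,eiot,aqi] -> 9 lines: cctuc ndip baak pjilc eiot aqi eyzl cauo zxer
Hunk 2: at line 3 remove [eiot,aqi] add [mgr,nlx,lsiu] -> 10 lines: cctuc ndip baak pjilc mgr nlx lsiu eyzl cauo zxer
Hunk 3: at line 3 remove [mgr] add [fpp,sghl,mmhb] -> 12 lines: cctuc ndip baak pjilc fpp sghl mmhb nlx lsiu eyzl cauo zxer
Hunk 4: at line 8 remove [lsiu,eyzl,cauo] add [qrzb] -> 10 lines: cctuc ndip baak pjilc fpp sghl mmhb nlx qrzb zxer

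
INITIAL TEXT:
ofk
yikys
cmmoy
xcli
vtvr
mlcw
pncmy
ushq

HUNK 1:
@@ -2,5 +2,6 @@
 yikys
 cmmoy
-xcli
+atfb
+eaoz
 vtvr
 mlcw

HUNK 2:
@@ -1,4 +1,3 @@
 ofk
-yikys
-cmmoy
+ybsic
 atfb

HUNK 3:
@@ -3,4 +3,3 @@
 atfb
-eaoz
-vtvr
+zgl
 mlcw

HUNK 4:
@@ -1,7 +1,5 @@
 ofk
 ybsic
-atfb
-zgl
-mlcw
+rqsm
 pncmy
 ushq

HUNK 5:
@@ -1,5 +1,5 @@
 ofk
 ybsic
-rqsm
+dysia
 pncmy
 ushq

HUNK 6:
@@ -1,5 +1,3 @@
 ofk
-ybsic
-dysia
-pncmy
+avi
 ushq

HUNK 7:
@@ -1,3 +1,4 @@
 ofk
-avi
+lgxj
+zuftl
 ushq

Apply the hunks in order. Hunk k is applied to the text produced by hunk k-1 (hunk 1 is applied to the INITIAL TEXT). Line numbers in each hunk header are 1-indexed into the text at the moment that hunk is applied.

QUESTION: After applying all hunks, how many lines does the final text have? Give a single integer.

Hunk 1: at line 2 remove [xcli] add [atfb,eaoz] -> 9 lines: ofk yikys cmmoy atfb eaoz vtvr mlcw pncmy ushq
Hunk 2: at line 1 remove [yikys,cmmoy] add [ybsic] -> 8 lines: ofk ybsic atfb eaoz vtvr mlcw pncmy ushq
Hunk 3: at line 3 remove [eaoz,vtvr] add [zgl] -> 7 lines: ofk ybsic atfb zgl mlcw pncmy ushq
Hunk 4: at line 1 remove [atfb,zgl,mlcw] add [rqsm] -> 5 lines: ofk ybsic rqsm pncmy ushq
Hunk 5: at line 1 remove [rqsm] add [dysia] -> 5 lines: ofk ybsic dysia pncmy ushq
Hunk 6: at line 1 remove [ybsic,dysia,pncmy] add [avi] -> 3 lines: ofk avi ushq
Hunk 7: at line 1 remove [avi] add [lgxj,zuftl] -> 4 lines: ofk lgxj zuftl ushq
Final line count: 4

Answer: 4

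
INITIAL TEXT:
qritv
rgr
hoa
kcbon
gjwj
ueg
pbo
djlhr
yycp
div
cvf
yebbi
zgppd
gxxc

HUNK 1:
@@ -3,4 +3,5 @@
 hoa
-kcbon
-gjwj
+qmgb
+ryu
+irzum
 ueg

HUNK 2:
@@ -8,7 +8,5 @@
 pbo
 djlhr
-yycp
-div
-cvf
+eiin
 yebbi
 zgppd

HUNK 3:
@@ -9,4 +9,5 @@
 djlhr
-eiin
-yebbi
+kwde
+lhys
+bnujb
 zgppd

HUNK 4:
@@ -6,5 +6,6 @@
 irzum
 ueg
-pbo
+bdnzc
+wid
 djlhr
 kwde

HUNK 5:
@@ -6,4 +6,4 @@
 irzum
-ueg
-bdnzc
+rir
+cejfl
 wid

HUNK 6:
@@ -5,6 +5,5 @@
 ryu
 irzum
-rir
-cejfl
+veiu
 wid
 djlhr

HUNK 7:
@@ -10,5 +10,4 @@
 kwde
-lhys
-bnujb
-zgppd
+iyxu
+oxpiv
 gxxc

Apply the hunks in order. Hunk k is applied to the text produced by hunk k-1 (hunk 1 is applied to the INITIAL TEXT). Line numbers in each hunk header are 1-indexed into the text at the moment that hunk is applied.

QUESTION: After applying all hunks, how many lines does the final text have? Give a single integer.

Answer: 13

Derivation:
Hunk 1: at line 3 remove [kcbon,gjwj] add [qmgb,ryu,irzum] -> 15 lines: qritv rgr hoa qmgb ryu irzum ueg pbo djlhr yycp div cvf yebbi zgppd gxxc
Hunk 2: at line 8 remove [yycp,div,cvf] add [eiin] -> 13 lines: qritv rgr hoa qmgb ryu irzum ueg pbo djlhr eiin yebbi zgppd gxxc
Hunk 3: at line 9 remove [eiin,yebbi] add [kwde,lhys,bnujb] -> 14 lines: qritv rgr hoa qmgb ryu irzum ueg pbo djlhr kwde lhys bnujb zgppd gxxc
Hunk 4: at line 6 remove [pbo] add [bdnzc,wid] -> 15 lines: qritv rgr hoa qmgb ryu irzum ueg bdnzc wid djlhr kwde lhys bnujb zgppd gxxc
Hunk 5: at line 6 remove [ueg,bdnzc] add [rir,cejfl] -> 15 lines: qritv rgr hoa qmgb ryu irzum rir cejfl wid djlhr kwde lhys bnujb zgppd gxxc
Hunk 6: at line 5 remove [rir,cejfl] add [veiu] -> 14 lines: qritv rgr hoa qmgb ryu irzum veiu wid djlhr kwde lhys bnujb zgppd gxxc
Hunk 7: at line 10 remove [lhys,bnujb,zgppd] add [iyxu,oxpiv] -> 13 lines: qritv rgr hoa qmgb ryu irzum veiu wid djlhr kwde iyxu oxpiv gxxc
Final line count: 13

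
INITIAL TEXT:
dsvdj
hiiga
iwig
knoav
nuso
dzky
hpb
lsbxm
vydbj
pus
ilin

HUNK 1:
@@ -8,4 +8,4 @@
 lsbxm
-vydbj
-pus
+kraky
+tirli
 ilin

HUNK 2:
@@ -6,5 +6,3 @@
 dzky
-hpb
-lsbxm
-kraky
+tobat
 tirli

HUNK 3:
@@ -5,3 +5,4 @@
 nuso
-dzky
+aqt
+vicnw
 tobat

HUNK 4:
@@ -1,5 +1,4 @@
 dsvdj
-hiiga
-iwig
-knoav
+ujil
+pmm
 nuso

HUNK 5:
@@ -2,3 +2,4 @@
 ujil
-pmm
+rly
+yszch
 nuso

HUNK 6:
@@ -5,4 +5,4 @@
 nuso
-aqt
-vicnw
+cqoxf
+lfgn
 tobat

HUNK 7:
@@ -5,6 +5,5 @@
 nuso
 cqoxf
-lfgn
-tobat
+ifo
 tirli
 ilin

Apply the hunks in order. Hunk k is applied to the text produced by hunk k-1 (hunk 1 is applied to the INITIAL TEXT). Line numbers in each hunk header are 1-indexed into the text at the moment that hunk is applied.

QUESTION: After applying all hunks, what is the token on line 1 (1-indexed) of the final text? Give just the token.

Answer: dsvdj

Derivation:
Hunk 1: at line 8 remove [vydbj,pus] add [kraky,tirli] -> 11 lines: dsvdj hiiga iwig knoav nuso dzky hpb lsbxm kraky tirli ilin
Hunk 2: at line 6 remove [hpb,lsbxm,kraky] add [tobat] -> 9 lines: dsvdj hiiga iwig knoav nuso dzky tobat tirli ilin
Hunk 3: at line 5 remove [dzky] add [aqt,vicnw] -> 10 lines: dsvdj hiiga iwig knoav nuso aqt vicnw tobat tirli ilin
Hunk 4: at line 1 remove [hiiga,iwig,knoav] add [ujil,pmm] -> 9 lines: dsvdj ujil pmm nuso aqt vicnw tobat tirli ilin
Hunk 5: at line 2 remove [pmm] add [rly,yszch] -> 10 lines: dsvdj ujil rly yszch nuso aqt vicnw tobat tirli ilin
Hunk 6: at line 5 remove [aqt,vicnw] add [cqoxf,lfgn] -> 10 lines: dsvdj ujil rly yszch nuso cqoxf lfgn tobat tirli ilin
Hunk 7: at line 5 remove [lfgn,tobat] add [ifo] -> 9 lines: dsvdj ujil rly yszch nuso cqoxf ifo tirli ilin
Final line 1: dsvdj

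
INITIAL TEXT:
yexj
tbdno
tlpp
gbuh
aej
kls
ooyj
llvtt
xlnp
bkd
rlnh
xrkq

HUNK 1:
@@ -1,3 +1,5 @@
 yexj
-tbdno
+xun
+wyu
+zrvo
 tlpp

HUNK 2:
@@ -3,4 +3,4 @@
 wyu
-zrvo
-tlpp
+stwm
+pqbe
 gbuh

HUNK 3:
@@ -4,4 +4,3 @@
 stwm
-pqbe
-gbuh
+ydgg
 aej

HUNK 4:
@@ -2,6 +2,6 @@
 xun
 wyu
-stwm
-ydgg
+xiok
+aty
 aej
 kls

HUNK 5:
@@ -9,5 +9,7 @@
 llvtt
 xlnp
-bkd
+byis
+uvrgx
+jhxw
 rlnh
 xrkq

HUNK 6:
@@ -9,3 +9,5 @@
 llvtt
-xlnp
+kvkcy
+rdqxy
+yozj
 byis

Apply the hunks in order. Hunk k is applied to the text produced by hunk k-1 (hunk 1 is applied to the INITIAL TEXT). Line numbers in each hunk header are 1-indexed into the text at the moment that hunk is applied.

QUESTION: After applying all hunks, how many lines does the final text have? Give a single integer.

Answer: 17

Derivation:
Hunk 1: at line 1 remove [tbdno] add [xun,wyu,zrvo] -> 14 lines: yexj xun wyu zrvo tlpp gbuh aej kls ooyj llvtt xlnp bkd rlnh xrkq
Hunk 2: at line 3 remove [zrvo,tlpp] add [stwm,pqbe] -> 14 lines: yexj xun wyu stwm pqbe gbuh aej kls ooyj llvtt xlnp bkd rlnh xrkq
Hunk 3: at line 4 remove [pqbe,gbuh] add [ydgg] -> 13 lines: yexj xun wyu stwm ydgg aej kls ooyj llvtt xlnp bkd rlnh xrkq
Hunk 4: at line 2 remove [stwm,ydgg] add [xiok,aty] -> 13 lines: yexj xun wyu xiok aty aej kls ooyj llvtt xlnp bkd rlnh xrkq
Hunk 5: at line 9 remove [bkd] add [byis,uvrgx,jhxw] -> 15 lines: yexj xun wyu xiok aty aej kls ooyj llvtt xlnp byis uvrgx jhxw rlnh xrkq
Hunk 6: at line 9 remove [xlnp] add [kvkcy,rdqxy,yozj] -> 17 lines: yexj xun wyu xiok aty aej kls ooyj llvtt kvkcy rdqxy yozj byis uvrgx jhxw rlnh xrkq
Final line count: 17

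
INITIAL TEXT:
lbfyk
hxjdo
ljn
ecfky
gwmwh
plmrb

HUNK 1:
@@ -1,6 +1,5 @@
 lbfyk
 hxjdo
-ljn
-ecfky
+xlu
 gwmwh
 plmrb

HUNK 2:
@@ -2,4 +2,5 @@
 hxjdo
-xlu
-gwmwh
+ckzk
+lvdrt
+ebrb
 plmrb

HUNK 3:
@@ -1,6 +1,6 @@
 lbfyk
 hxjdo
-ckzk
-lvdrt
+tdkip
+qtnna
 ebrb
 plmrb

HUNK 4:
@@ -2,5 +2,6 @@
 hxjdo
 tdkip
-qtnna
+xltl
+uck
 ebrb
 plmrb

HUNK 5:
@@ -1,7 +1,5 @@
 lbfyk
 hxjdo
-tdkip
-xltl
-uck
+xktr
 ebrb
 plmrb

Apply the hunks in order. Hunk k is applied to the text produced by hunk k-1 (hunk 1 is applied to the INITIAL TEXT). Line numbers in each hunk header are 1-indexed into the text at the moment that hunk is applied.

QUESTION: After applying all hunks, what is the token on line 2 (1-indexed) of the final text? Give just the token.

Answer: hxjdo

Derivation:
Hunk 1: at line 1 remove [ljn,ecfky] add [xlu] -> 5 lines: lbfyk hxjdo xlu gwmwh plmrb
Hunk 2: at line 2 remove [xlu,gwmwh] add [ckzk,lvdrt,ebrb] -> 6 lines: lbfyk hxjdo ckzk lvdrt ebrb plmrb
Hunk 3: at line 1 remove [ckzk,lvdrt] add [tdkip,qtnna] -> 6 lines: lbfyk hxjdo tdkip qtnna ebrb plmrb
Hunk 4: at line 2 remove [qtnna] add [xltl,uck] -> 7 lines: lbfyk hxjdo tdkip xltl uck ebrb plmrb
Hunk 5: at line 1 remove [tdkip,xltl,uck] add [xktr] -> 5 lines: lbfyk hxjdo xktr ebrb plmrb
Final line 2: hxjdo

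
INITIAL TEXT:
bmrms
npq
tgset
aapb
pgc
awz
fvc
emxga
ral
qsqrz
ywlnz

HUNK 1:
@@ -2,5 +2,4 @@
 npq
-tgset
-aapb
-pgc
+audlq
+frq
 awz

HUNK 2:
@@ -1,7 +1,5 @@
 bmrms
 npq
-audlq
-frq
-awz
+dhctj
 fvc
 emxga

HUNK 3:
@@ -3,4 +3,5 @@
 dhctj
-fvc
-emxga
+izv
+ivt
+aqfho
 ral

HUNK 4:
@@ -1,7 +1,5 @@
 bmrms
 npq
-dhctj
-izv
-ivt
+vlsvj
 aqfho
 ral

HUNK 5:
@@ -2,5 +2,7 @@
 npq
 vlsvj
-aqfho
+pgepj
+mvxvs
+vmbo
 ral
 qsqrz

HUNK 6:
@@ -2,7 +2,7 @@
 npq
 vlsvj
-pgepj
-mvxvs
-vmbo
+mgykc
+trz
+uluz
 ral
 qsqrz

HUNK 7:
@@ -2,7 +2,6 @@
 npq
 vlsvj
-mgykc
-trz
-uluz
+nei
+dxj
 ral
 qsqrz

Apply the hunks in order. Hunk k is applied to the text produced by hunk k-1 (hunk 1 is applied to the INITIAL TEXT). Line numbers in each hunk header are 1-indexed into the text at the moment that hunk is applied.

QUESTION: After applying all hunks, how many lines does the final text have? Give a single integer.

Hunk 1: at line 2 remove [tgset,aapb,pgc] add [audlq,frq] -> 10 lines: bmrms npq audlq frq awz fvc emxga ral qsqrz ywlnz
Hunk 2: at line 1 remove [audlq,frq,awz] add [dhctj] -> 8 lines: bmrms npq dhctj fvc emxga ral qsqrz ywlnz
Hunk 3: at line 3 remove [fvc,emxga] add [izv,ivt,aqfho] -> 9 lines: bmrms npq dhctj izv ivt aqfho ral qsqrz ywlnz
Hunk 4: at line 1 remove [dhctj,izv,ivt] add [vlsvj] -> 7 lines: bmrms npq vlsvj aqfho ral qsqrz ywlnz
Hunk 5: at line 2 remove [aqfho] add [pgepj,mvxvs,vmbo] -> 9 lines: bmrms npq vlsvj pgepj mvxvs vmbo ral qsqrz ywlnz
Hunk 6: at line 2 remove [pgepj,mvxvs,vmbo] add [mgykc,trz,uluz] -> 9 lines: bmrms npq vlsvj mgykc trz uluz ral qsqrz ywlnz
Hunk 7: at line 2 remove [mgykc,trz,uluz] add [nei,dxj] -> 8 lines: bmrms npq vlsvj nei dxj ral qsqrz ywlnz
Final line count: 8

Answer: 8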